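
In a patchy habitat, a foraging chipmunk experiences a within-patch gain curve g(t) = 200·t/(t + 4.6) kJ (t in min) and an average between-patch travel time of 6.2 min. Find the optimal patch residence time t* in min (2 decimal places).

By the marginal value theorem, leave when the instantaneous gain rate g'(t) equals the habitat-wide average g(t)/(T + t).
g'(t) = 200·4.6/(t + 4.6)². Setting 200·4.6/(t+4.6)² = 200t/[(t+4.6)(6.2+t)] gives 4.6(6.2+t) = t(t+4.6), so t² = 4.6×6.2 = 28.52.
t* = √28.52 = 5.34 min.

5.34 min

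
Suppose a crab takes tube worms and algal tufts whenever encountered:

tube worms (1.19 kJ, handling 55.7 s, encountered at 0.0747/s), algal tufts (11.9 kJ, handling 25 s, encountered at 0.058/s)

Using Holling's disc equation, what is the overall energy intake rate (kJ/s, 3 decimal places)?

R = (0.0747×1.19 + 0.058×11.9) / (1 + 0.0747×55.7 + 0.058×25) = 0.7791/6.611 = 0.1179 kJ/s.

0.118 kJ/s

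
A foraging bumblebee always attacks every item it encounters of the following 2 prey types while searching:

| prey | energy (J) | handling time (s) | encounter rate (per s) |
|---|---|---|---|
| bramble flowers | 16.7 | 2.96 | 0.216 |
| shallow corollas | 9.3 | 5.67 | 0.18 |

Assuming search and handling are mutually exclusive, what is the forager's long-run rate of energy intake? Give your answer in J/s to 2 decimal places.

1.99 J/s

R = Σλ_iE_i / (1 + Σλ_ih_i)
Numerator: 0.216×16.7 + 0.18×9.3 = 5.281
Denominator: 1 + 0.216×2.96 + 0.18×5.67 = 2.66
R = 5.281/2.66 = 1.985 J/s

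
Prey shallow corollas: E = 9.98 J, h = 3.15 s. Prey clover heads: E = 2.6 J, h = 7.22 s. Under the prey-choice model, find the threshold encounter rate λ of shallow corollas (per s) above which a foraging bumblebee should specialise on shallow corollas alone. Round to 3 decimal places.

Drop clover heads once their profitability E₂/h₂ falls below the rate achievable on shallow corollas alone: E₂/h₂ = λE₁/(1 + λh₁).
Solve for λ: λE₁h₂ = E₂(1 + λh₁) → λ(E₁h₂ − E₂h₁) = E₂ → λ = E₂/(E₁h₂ − E₂h₁).
λ = 2.6/(9.98×7.22 − 2.6×3.15) = 2.6/63.87 = 0.04071 per s.

0.041 per s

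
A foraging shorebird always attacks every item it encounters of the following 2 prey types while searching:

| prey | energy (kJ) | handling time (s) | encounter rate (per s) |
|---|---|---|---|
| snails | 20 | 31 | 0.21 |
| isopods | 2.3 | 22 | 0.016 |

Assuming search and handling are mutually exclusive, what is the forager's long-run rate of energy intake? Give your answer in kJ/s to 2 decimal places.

Energy encountered per unit search time: 0.21×20 + 0.016×2.3 = 4.237 kJ/s.
Handling time per unit search time: 0.21×31 + 0.016×22 = 6.862.
Rate = 4.237/(1 + 6.862) = 0.5389 kJ/s.

0.54 kJ/s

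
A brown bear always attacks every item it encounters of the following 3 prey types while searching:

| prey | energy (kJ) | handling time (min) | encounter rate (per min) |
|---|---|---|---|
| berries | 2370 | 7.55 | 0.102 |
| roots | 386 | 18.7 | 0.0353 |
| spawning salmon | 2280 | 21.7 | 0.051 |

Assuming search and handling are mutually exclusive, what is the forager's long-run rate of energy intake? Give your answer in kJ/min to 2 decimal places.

105.08 kJ/min

R = (0.102×2370 + 0.0353×386 + 0.051×2280) / (1 + 0.102×7.55 + 0.0353×18.7 + 0.051×21.7) = 371.6/3.537 = 105.1 kJ/min.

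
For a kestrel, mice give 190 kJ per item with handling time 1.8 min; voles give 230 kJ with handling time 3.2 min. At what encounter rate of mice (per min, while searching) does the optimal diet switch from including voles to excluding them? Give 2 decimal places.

Drop voles once their profitability E₂/h₂ falls below the rate achievable on mice alone: E₂/h₂ = λE₁/(1 + λh₁).
Solve for λ: λE₁h₂ = E₂(1 + λh₁) → λ(E₁h₂ − E₂h₁) = E₂ → λ = E₂/(E₁h₂ − E₂h₁).
λ = 230/(190×3.2 − 230×1.8) = 230/194 = 1.186 per min.

1.19 per min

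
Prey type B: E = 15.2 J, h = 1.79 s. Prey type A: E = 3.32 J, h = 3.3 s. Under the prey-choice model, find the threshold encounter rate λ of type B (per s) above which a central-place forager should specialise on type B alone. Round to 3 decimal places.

Drop type A once their profitability E₂/h₂ falls below the rate achievable on type B alone: E₂/h₂ = λE₁/(1 + λh₁).
Solve for λ: λE₁h₂ = E₂(1 + λh₁) → λ(E₁h₂ − E₂h₁) = E₂ → λ = E₂/(E₁h₂ − E₂h₁).
λ = 3.32/(15.2×3.3 − 3.32×1.79) = 3.32/44.22 = 0.07508 per s.

0.075 per s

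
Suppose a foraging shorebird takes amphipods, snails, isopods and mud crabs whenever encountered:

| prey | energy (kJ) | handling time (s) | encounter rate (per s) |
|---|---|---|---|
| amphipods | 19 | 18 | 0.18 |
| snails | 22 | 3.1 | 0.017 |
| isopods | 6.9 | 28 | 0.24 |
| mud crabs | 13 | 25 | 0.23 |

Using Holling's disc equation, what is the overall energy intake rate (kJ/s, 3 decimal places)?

0.503 kJ/s

R = Σλ_iE_i / (1 + Σλ_ih_i)
Numerator: 0.18×19 + 0.017×22 + 0.24×6.9 + 0.23×13 = 8.44
Denominator: 1 + 0.18×18 + 0.017×3.1 + 0.24×28 + 0.23×25 = 16.76
R = 8.44/16.76 = 0.5035 kJ/s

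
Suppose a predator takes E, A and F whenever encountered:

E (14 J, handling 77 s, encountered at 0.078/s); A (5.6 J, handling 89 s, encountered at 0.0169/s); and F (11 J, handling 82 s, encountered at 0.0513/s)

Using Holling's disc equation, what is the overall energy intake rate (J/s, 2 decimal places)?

0.14 J/s

R = (0.078×14 + 0.0169×5.6 + 0.0513×11) / (1 + 0.078×77 + 0.0169×89 + 0.0513×82) = 1.751/12.72 = 0.1377 J/s.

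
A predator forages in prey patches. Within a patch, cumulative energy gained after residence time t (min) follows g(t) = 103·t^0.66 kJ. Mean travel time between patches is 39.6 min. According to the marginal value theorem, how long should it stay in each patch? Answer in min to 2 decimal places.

76.87 min

Maximise g(t)/(T+t): set derivative to zero → g'(t)(T+t) = g(t).
g'(t) = 0.66·103·t^-0.34. Setting 0.66·103·t^-0.34 = 103·t^0.66/(39.6+t) gives 0.66(39.6+t) = t, so 0.34·t = 0.66×39.6.
t* = 0.66×39.6/0.34 = 76.87 min.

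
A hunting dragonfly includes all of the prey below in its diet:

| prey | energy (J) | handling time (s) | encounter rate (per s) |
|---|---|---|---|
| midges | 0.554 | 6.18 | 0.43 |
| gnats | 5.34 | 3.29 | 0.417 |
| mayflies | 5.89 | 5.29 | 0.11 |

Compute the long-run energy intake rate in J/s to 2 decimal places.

0.55 J/s

Energy encountered per unit search time: 0.43×0.554 + 0.417×5.34 + 0.11×5.89 = 3.113 J/s.
Handling time per unit search time: 0.43×6.18 + 0.417×3.29 + 0.11×5.29 = 4.611.
Rate = 3.113/(1 + 4.611) = 0.5548 J/s.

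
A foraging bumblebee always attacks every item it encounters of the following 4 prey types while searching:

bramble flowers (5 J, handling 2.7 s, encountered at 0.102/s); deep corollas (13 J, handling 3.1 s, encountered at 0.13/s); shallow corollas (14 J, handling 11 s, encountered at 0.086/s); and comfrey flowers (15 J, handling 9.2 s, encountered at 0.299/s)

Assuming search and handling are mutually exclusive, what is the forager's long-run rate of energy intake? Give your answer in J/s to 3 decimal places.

1.468 J/s

R = (0.102×5 + 0.13×13 + 0.086×14 + 0.299×15) / (1 + 0.102×2.7 + 0.13×3.1 + 0.086×11 + 0.299×9.2) = 7.889/5.375 = 1.468 J/s.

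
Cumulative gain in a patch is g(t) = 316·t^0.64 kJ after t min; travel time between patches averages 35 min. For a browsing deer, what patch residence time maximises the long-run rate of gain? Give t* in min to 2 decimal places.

62.22 min

By the marginal value theorem, leave when the instantaneous gain rate g'(t) equals the habitat-wide average g(t)/(T + t).
g'(t) = 0.64·316·t^-0.36. Setting 0.64·316·t^-0.36 = 316·t^0.64/(35+t) gives 0.64(35+t) = t, so 0.36·t = 0.64×35.
t* = 0.64×35/0.36 = 62.22 min.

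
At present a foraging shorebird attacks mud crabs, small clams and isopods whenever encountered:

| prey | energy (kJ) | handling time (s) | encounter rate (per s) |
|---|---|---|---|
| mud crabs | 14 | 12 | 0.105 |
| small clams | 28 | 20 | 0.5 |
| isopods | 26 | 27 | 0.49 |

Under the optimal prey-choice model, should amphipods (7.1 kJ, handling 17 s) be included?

Current rate: (0.105×14 + 0.5×28 + 0.49×26)/(1 + 0.105×12 + 0.5×20 + 0.49×27) = 1.107 kJ/s.
amphipods: E/h = 7.1/17 = 0.4176 kJ/s.
Since 0.4176 < R, time spent handling amphipods is better spent searching.

No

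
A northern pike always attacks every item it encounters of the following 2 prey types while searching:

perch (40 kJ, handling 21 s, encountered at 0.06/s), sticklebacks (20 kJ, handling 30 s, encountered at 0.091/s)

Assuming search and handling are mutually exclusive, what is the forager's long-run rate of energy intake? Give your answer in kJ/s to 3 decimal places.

0.846 kJ/s

R = Σλ_iE_i / (1 + Σλ_ih_i)
Numerator: 0.06×40 + 0.091×20 = 4.22
Denominator: 1 + 0.06×21 + 0.091×30 = 4.99
R = 4.22/4.99 = 0.8457 kJ/s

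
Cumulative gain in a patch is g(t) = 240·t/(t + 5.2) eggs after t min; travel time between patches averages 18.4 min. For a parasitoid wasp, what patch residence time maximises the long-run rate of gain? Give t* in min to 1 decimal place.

9.8 min

By the marginal value theorem, leave when the instantaneous gain rate g'(t) equals the habitat-wide average g(t)/(T + t).
g'(t) = 240·5.2/(t + 5.2)². Setting 240·5.2/(t+5.2)² = 240t/[(t+5.2)(18.4+t)] gives 5.2(18.4+t) = t(t+5.2), so t² = 5.2×18.4 = 95.68.
t* = √95.68 = 9.782 min.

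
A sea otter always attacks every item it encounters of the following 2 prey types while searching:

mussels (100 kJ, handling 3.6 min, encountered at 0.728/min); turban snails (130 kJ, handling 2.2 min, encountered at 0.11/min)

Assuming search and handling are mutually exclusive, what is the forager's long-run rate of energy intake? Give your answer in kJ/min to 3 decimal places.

22.548 kJ/min

R = (0.728×100 + 0.11×130) / (1 + 0.728×3.6 + 0.11×2.2) = 87.1/3.863 = 22.55 kJ/min.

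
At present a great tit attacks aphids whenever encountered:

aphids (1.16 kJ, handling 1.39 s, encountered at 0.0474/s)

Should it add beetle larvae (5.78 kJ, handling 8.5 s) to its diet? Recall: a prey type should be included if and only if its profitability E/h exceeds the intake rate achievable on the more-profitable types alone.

Yes

Current rate: (0.0474×1.16)/(1 + 0.0474×1.39) = 0.05159 kJ/s.
Profitability of beetle larvae: 5.78/8.5 = 0.68 kJ/s.
Since 0.68 > R, including beetle larvae increases the long-run rate.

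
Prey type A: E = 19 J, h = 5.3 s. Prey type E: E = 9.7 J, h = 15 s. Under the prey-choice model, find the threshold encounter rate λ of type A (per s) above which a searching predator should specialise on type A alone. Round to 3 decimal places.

At the threshold, the rate on type A alone equals the profitability of type E: λ·19/(1 + λ·5.3) = 9.7/15 = 0.6467.
Rearranging, λ(19 − 0.6467×5.3) = 0.6467, so λ = 0.6467/15.57 = 0.04153 per s.

0.042 per s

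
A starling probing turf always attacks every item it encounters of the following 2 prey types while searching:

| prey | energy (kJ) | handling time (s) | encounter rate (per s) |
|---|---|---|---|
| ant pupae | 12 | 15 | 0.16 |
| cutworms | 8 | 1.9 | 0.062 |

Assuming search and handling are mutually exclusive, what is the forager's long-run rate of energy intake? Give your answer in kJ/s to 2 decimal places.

R = Σλ_iE_i / (1 + Σλ_ih_i)
Numerator: 0.16×12 + 0.062×8 = 2.416
Denominator: 1 + 0.16×15 + 0.062×1.9 = 3.518
R = 2.416/3.518 = 0.6868 kJ/s

0.69 kJ/s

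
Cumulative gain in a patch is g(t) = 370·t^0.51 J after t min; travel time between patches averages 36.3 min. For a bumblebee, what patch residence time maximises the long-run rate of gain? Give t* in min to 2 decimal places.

37.78 min

Optimal t* satisfies g'(t*) = g(t*)/(T + t*).
g'(t) = 0.51·370·t^-0.49. Setting 0.51·370·t^-0.49 = 370·t^0.51/(36.3+t) gives 0.51(36.3+t) = t, so 0.49·t = 0.51×36.3.
t* = 0.51×36.3/0.49 = 37.78 min.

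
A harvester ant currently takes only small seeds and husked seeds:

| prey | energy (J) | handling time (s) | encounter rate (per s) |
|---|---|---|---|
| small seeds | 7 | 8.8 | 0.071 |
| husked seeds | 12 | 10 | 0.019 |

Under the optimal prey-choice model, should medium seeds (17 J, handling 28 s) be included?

Yes

Current rate: (0.071×7 + 0.019×12)/(1 + 0.071×8.8 + 0.019×10) = 0.3995 J/s.
Profitability of medium seeds: 17/28 = 0.6071 J/s.
Since 0.6071 > R, including medium seeds increases the long-run rate.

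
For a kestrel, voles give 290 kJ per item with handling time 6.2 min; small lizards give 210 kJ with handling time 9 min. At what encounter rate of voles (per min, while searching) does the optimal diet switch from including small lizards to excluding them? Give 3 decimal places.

0.161 per min

At the threshold, the rate on voles alone equals the profitability of small lizards: λ·290/(1 + λ·6.2) = 210/9 = 23.33.
Rearranging, λ(290 − 23.33×6.2) = 23.33, so λ = 23.33/145.3 = 0.1606 per min.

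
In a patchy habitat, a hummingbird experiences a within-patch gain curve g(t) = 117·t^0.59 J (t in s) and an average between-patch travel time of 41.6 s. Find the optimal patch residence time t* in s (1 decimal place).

59.9 s

By the marginal value theorem, leave when the instantaneous gain rate g'(t) equals the habitat-wide average g(t)/(T + t).
g'(t) = 0.59·117·t^-0.41. Setting 0.59·117·t^-0.41 = 117·t^0.59/(41.6+t) gives 0.59(41.6+t) = t, so 0.41·t = 0.59×41.6.
t* = 0.59×41.6/0.41 = 59.86 s.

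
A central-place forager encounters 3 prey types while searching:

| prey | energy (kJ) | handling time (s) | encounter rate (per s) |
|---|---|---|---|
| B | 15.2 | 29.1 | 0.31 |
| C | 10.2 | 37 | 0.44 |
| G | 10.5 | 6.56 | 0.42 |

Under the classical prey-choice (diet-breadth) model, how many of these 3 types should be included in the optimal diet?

1

Profitabilities (E/h, kJ/s): G 1.6, B 0.522, C 0.276. Add prey in this order while the next type's profitability exceeds the intake rate on those already taken.
Rate on top 1: 1.174. B: 0.522 < 1.174 → exclude; stop.
Optimal diet: G — 1 of 3 types.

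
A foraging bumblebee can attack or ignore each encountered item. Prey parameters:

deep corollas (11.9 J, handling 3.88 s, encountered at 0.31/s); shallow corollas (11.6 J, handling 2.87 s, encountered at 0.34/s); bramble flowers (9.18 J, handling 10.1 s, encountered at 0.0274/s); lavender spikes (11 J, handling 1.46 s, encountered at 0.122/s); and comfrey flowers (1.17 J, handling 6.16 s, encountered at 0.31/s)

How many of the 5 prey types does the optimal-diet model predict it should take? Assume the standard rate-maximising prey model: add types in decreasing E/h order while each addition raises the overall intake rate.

3

Rank by E/h (J/s): lavender spikes 7.53, shallow corollas 4.04, deep corollas 3.07, bramble flowers 0.909, comfrey flowers 0.19. Include each in turn until the next type's E/h falls below the running intake rate.
Rate on top 1: 1.139. shallow corollas: 4.04 > 1.139 → include.
Rate on top 2: 2.454. deep corollas: 3.07 > 2.454 → include.
Rate on top 3: 2.674. bramble flowers: 0.909 < 2.674 → exclude; stop.
Optimal diet: lavender spikes, shallow corollas, deep corollas — 3 of 5 types.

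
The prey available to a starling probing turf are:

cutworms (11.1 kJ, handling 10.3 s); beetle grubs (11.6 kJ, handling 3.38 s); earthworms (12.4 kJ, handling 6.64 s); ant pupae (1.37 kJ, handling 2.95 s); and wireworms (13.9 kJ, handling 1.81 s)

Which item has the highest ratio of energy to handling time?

Profitability E/h (kJ/s): cutworms = 11.1/10.3 = 1.08, beetle grubs = 11.6/3.38 = 3.43, earthworms = 12.4/6.64 = 1.87, ant pupae = 1.37/2.95 = 0.464, wireworms = 13.9/1.81 = 7.68.
Ranked: wireworms > beetle grubs > earthworms > cutworms > ant pupae.

wireworms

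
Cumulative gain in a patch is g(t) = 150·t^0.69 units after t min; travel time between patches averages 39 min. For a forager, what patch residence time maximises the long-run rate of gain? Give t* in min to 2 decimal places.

86.81 min

Optimal t* satisfies g'(t*) = g(t*)/(T + t*).
g'(t) = 0.69·150·t^-0.31. Setting 0.69·150·t^-0.31 = 150·t^0.69/(39+t) gives 0.69(39+t) = t, so 0.31·t = 0.69×39.
t* = 0.69×39/0.31 = 86.81 min.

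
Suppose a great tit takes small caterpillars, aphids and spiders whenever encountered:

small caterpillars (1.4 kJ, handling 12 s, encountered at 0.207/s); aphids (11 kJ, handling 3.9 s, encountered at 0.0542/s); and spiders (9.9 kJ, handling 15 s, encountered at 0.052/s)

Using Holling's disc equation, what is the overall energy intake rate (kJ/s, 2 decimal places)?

0.31 kJ/s

R = (0.207×1.4 + 0.0542×11 + 0.052×9.9) / (1 + 0.207×12 + 0.0542×3.9 + 0.052×15) = 1.401/4.475 = 0.313 kJ/s.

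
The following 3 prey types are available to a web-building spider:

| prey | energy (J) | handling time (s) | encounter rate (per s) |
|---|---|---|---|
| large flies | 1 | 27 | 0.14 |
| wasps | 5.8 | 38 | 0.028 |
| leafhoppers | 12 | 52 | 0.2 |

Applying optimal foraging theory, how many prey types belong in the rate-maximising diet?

Rank by E/h (J/s): leafhoppers 0.231, wasps 0.153, large flies 0.037. Include each in turn until the next type's E/h falls below the running intake rate.
Rate on top 1: 0.2105. wasps: 0.153 < 0.2105 → exclude; stop.
Optimal diet: leafhoppers — 1 of 3 types.

1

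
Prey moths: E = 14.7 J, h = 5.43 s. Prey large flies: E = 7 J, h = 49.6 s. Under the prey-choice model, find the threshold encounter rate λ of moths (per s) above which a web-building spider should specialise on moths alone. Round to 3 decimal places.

0.010 per s

The zero-one rule: include large flies iff E₂/h₂ > λE₁/(1+λh₁). Equality gives the switch point.
λE₁h₂ = E₂ + λE₂h₁ ⇒ λ = E₂/(E₁h₂ − E₂h₁) = 7/(729.1 − 38.01) = 0.01013 per s.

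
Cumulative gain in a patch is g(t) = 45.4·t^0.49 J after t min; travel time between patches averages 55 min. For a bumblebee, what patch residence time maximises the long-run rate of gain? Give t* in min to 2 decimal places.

By the marginal value theorem, leave when the instantaneous gain rate g'(t) equals the habitat-wide average g(t)/(T + t).
g'(t) = 0.49·45.4·t^-0.51. Setting 0.49·45.4·t^-0.51 = 45.4·t^0.49/(55+t) gives 0.49(55+t) = t, so 0.51·t = 0.49×55.
t* = 0.49×55/0.51 = 52.84 min.

52.84 min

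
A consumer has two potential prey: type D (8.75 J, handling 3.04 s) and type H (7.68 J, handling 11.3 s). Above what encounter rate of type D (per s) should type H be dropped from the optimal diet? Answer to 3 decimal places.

0.102 per s

The zero-one rule: include type H iff E₂/h₂ > λE₁/(1+λh₁). Equality gives the switch point.
λE₁h₂ = E₂ + λE₂h₁ ⇒ λ = E₂/(E₁h₂ − E₂h₁) = 7.68/(98.88 − 23.35) = 0.1017 per s.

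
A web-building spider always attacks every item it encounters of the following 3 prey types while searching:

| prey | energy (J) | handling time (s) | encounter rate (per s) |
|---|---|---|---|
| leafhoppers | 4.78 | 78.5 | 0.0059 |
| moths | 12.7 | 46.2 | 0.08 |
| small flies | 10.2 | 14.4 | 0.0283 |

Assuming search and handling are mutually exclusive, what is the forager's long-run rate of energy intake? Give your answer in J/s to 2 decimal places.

0.24 J/s

R = Σλ_iE_i / (1 + Σλ_ih_i)
Numerator: 0.0059×4.78 + 0.08×12.7 + 0.0283×10.2 = 1.333
Denominator: 1 + 0.0059×78.5 + 0.08×46.2 + 0.0283×14.4 = 5.567
R = 1.333/5.567 = 0.2394 J/s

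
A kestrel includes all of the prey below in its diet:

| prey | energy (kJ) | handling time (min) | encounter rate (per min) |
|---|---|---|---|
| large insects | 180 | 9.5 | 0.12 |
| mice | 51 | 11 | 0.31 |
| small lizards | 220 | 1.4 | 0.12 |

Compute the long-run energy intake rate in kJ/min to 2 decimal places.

R = Σλ_iE_i / (1 + Σλ_ih_i)
Numerator: 0.12×180 + 0.31×51 + 0.12×220 = 63.81
Denominator: 1 + 0.12×9.5 + 0.31×11 + 0.12×1.4 = 5.718
R = 63.81/5.718 = 11.16 kJ/min

11.16 kJ/min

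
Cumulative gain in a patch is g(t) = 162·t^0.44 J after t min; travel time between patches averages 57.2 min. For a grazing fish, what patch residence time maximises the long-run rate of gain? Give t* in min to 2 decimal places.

Optimal t* satisfies g'(t*) = g(t*)/(T + t*).
g'(t) = 0.44·162·t^-0.56. Setting 0.44·162·t^-0.56 = 162·t^0.44/(57.2+t) gives 0.44(57.2+t) = t, so 0.56·t = 0.44×57.2.
t* = 0.44×57.2/0.56 = 44.94 min.

44.94 min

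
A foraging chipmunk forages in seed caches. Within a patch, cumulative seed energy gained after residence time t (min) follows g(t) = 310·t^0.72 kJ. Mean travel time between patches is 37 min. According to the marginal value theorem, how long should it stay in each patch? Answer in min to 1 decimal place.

95.1 min

Maximise g(t)/(T+t): set derivative to zero → g'(t)(T+t) = g(t).
g'(t) = 0.72·310·t^-0.28. Setting 0.72·310·t^-0.28 = 310·t^0.72/(37+t) gives 0.72(37+t) = t, so 0.28·t = 0.72×37.
t* = 0.72×37/0.28 = 95.14 min.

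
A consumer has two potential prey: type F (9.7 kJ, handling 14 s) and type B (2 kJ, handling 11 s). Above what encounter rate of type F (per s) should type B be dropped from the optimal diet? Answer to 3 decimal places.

Drop type B once their profitability E₂/h₂ falls below the rate achievable on type F alone: E₂/h₂ = λE₁/(1 + λh₁).
Solve for λ: λE₁h₂ = E₂(1 + λh₁) → λ(E₁h₂ − E₂h₁) = E₂ → λ = E₂/(E₁h₂ − E₂h₁).
λ = 2/(9.7×11 − 2×14) = 2/78.7 = 0.02541 per s.

0.025 per s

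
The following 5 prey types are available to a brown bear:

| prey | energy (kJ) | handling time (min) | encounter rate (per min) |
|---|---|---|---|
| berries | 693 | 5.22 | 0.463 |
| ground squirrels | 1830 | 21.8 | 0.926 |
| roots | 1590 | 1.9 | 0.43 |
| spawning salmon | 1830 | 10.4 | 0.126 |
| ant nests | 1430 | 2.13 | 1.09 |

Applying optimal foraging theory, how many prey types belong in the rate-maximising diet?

Profitabilities (E/h, kJ/min): roots 837, ant nests 671, spawning salmon 176, berries 133, ground squirrels 83.9. Add prey in this order while the next type's profitability exceeds the intake rate on those already taken.
Rate on top 1: 376.3. ant nests: 671 > 376.3 → include.
Rate on top 2: 541.8. spawning salmon: 176 < 541.8 → exclude; stop.
Optimal diet: roots, ant nests — 2 of 5 types.

2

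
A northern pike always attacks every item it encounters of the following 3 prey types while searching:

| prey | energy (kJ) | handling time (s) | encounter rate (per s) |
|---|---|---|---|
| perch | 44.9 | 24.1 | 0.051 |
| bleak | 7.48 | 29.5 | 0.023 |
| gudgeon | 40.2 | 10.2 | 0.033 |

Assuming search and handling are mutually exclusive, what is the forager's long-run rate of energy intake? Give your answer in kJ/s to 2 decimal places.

1.17 kJ/s

R = Σλ_iE_i / (1 + Σλ_ih_i)
Numerator: 0.051×44.9 + 0.023×7.48 + 0.033×40.2 = 3.789
Denominator: 1 + 0.051×24.1 + 0.023×29.5 + 0.033×10.2 = 3.244
R = 3.789/3.244 = 1.168 kJ/s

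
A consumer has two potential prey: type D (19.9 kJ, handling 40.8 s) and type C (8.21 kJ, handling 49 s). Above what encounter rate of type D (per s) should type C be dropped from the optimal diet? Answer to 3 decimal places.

The zero-one rule: include type C iff E₂/h₂ > λE₁/(1+λh₁). Equality gives the switch point.
λE₁h₂ = E₂ + λE₂h₁ ⇒ λ = E₂/(E₁h₂ − E₂h₁) = 8.21/(975.1 − 335) = 0.01283 per s.

0.013 per s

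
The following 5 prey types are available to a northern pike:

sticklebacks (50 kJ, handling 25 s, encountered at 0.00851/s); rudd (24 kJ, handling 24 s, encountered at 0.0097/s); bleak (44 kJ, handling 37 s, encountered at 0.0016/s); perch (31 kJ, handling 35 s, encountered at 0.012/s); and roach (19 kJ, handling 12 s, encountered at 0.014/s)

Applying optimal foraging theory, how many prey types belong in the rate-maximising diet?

Rank by E/h (kJ/s): sticklebacks 2, roach 1.58, bleak 1.19, rudd 1, perch 0.886. Include each in turn until the next type's E/h falls below the running intake rate.
Rate on top 1: 0.3509. roach: 1.58 > 0.3509 → include.
Rate on top 2: 0.5008. bleak: 1.19 > 0.5008 → include.
Rate on top 3: 0.5291. rudd: 1 > 0.5291 → include.
Rate on top 4: 0.5946. perch: 0.886 > 0.5946 → include.
Optimal diet: sticklebacks, roach, bleak, rudd, perch — 5 of 5 types.

5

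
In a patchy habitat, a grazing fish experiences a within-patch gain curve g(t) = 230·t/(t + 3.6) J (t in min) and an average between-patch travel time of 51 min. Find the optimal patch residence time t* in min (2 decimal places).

13.55 min

By the marginal value theorem, leave when the instantaneous gain rate g'(t) equals the habitat-wide average g(t)/(T + t).
g'(t) = 230·3.6/(t + 3.6)². Setting 230·3.6/(t+3.6)² = 230t/[(t+3.6)(51+t)] gives 3.6(51+t) = t(t+3.6), so t² = 3.6×51 = 183.6.
t* = √183.6 = 13.55 min.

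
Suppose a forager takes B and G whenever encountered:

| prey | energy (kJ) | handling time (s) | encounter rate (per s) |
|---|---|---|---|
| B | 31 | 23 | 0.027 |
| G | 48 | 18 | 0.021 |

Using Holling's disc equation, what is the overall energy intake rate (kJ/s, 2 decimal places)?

0.92 kJ/s

Energy encountered per unit search time: 0.027×31 + 0.021×48 = 1.845 kJ/s.
Handling time per unit search time: 0.027×23 + 0.021×18 = 0.999.
Rate = 1.845/(1 + 0.999) = 0.923 kJ/s.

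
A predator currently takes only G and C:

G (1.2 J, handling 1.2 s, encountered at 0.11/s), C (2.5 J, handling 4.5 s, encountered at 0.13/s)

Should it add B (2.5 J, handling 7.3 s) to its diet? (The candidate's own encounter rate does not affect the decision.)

On G and C alone, R = ΣλE/(1+Σλh) = 0.457/1.717 = 0.2662 J/s.
Profitability of B: 2.5/7.3 = 0.3425 J/s.
0.3425 > 0.2662, so adding B raises the average — include it.

Yes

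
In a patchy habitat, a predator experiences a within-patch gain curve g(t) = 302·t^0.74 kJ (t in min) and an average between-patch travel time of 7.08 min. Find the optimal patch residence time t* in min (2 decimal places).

Maximise g(t)/(T+t): set derivative to zero → g'(t)(T+t) = g(t).
g'(t) = 0.74·302·t^-0.26. Setting 0.74·302·t^-0.26 = 302·t^0.74/(7.08+t) gives 0.74(7.08+t) = t, so 0.26·t = 0.74×7.08.
t* = 0.74×7.08/0.26 = 20.15 min.

20.15 min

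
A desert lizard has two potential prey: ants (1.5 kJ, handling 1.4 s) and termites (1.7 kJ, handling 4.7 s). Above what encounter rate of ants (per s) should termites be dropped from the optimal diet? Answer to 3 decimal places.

0.364 per s

Drop termites once their profitability E₂/h₂ falls below the rate achievable on ants alone: E₂/h₂ = λE₁/(1 + λh₁).
Solve for λ: λE₁h₂ = E₂(1 + λh₁) → λ(E₁h₂ − E₂h₁) = E₂ → λ = E₂/(E₁h₂ − E₂h₁).
λ = 1.7/(1.5×4.7 − 1.7×1.4) = 1.7/4.67 = 0.364 per s.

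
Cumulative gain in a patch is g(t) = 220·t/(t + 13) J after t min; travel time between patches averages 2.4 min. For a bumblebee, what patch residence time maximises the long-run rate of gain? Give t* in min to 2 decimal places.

5.59 min

Optimal t* satisfies g'(t*) = g(t*)/(T + t*).
g'(t) = 220·13/(t + 13)². Setting 220·13/(t+13)² = 220t/[(t+13)(2.4+t)] gives 13(2.4+t) = t(t+13), so t² = 13×2.4 = 31.2.
t* = √31.2 = 5.586 min.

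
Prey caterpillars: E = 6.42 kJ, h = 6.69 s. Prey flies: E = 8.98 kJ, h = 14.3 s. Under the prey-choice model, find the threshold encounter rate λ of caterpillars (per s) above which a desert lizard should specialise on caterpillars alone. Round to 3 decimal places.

The zero-one rule: include flies iff E₂/h₂ > λE₁/(1+λh₁). Equality gives the switch point.
λE₁h₂ = E₂ + λE₂h₁ ⇒ λ = E₂/(E₁h₂ − E₂h₁) = 8.98/(91.81 − 60.08) = 0.283 per s.

0.283 per s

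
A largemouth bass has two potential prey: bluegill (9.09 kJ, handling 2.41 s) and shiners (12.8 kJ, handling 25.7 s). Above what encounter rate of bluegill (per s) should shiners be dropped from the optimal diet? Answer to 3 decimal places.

0.063 per s

Drop shiners once their profitability E₂/h₂ falls below the rate achievable on bluegill alone: E₂/h₂ = λE₁/(1 + λh₁).
Solve for λ: λE₁h₂ = E₂(1 + λh₁) → λ(E₁h₂ − E₂h₁) = E₂ → λ = E₂/(E₁h₂ − E₂h₁).
λ = 12.8/(9.09×25.7 − 12.8×2.41) = 12.8/202.8 = 0.06313 per s.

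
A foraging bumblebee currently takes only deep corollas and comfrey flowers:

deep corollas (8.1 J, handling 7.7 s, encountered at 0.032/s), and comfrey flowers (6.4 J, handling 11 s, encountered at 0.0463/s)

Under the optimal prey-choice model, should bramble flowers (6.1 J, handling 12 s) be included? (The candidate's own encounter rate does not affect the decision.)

Current rate: (0.032×8.1 + 0.0463×6.4)/(1 + 0.032×7.7 + 0.0463×11) = 0.3164 J/s.
Profitability of bramble flowers: 6.1/12 = 0.5083 J/s.
0.5083 > 0.3164, so adding bramble flowers raises the average — include it.

Yes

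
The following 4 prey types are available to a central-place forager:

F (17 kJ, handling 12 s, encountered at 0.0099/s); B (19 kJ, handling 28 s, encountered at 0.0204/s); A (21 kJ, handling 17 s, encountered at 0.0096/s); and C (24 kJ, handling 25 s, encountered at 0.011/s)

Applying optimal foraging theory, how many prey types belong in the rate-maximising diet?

E/h in descending order: F 1.42, A 1.24, C 0.96, B 0.679 kJ/s. The optimal diet is the largest prefix of this list for which every included type satisfies E_i/h_i > R on the types above it.
Rate on top 1: 0.1504. A: 1.24 > 0.1504 → include.
Rate on top 2: 0.2885. C: 0.96 > 0.2885 → include.
Rate on top 3: 0.4071. B: 0.679 > 0.4071 → include.
Optimal diet: F, A, C, B — 4 of 4 types.

4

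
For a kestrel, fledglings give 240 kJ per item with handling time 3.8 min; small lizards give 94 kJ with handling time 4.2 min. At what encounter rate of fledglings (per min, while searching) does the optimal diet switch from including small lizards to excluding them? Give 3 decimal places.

Drop small lizards once their profitability E₂/h₂ falls below the rate achievable on fledglings alone: E₂/h₂ = λE₁/(1 + λh₁).
Solve for λ: λE₁h₂ = E₂(1 + λh₁) → λ(E₁h₂ − E₂h₁) = E₂ → λ = E₂/(E₁h₂ − E₂h₁).
λ = 94/(240×4.2 − 94×3.8) = 94/650.8 = 0.1444 per min.

0.144 per min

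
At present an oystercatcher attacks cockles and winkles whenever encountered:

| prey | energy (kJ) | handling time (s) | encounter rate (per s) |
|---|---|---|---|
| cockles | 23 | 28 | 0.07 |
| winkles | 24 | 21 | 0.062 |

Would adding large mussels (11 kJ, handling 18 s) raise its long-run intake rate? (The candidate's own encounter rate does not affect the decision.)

On cockles and winkles alone, R = ΣλE/(1+Σλh) = 3.098/4.262 = 0.7269 kJ/s.
Profitability of large mussels: 11/18 = 0.6111 kJ/s.
Since 0.6111 < R, time spent handling large mussels is better spent searching.

No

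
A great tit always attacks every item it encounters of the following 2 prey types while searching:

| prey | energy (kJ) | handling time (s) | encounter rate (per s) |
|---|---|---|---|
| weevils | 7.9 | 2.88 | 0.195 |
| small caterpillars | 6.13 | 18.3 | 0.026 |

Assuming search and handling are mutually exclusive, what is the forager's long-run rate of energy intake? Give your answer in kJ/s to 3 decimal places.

0.834 kJ/s

Energy encountered per unit search time: 0.195×7.9 + 0.026×6.13 = 1.7 kJ/s.
Handling time per unit search time: 0.195×2.88 + 0.026×18.3 = 1.037.
Rate = 1.7/(1 + 1.037) = 0.8343 kJ/s.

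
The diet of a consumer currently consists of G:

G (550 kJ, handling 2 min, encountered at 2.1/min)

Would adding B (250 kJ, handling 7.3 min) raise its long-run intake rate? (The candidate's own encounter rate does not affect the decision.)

No

Intake rate on the current diet: R = (2.1×550) / (1 + 2.1×2) = 1155/5.2 = 222.1 kJ/min.
Profitability of B: 250/7.3 = 34.25 kJ/min.
Since 34.25 < R, time spent handling B is better spent searching.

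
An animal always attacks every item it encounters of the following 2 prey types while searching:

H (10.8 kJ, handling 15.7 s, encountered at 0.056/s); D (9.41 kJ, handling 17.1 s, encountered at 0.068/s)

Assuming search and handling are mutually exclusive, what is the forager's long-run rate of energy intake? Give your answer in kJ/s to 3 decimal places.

R = Σλ_iE_i / (1 + Σλ_ih_i)
Numerator: 0.056×10.8 + 0.068×9.41 = 1.245
Denominator: 1 + 0.056×15.7 + 0.068×17.1 = 3.042
R = 1.245/3.042 = 0.4092 kJ/s

0.409 kJ/s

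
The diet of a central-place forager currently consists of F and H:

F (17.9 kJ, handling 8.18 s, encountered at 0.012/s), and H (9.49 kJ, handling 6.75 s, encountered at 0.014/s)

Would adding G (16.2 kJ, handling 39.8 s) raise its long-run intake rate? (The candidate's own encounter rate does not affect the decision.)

Yes

Current rate: (0.012×17.9 + 0.014×9.49)/(1 + 0.012×8.18 + 0.014×6.75) = 0.2915 kJ/s.
G: E/h = 16.2/39.8 = 0.407 kJ/s.
Since 0.407 > R, including G increases the long-run rate.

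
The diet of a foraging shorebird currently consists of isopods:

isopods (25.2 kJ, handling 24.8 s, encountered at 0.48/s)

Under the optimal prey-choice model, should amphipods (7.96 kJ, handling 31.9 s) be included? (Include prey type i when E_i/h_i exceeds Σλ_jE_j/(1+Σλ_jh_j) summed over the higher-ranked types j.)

Intake rate on the current diet: R = (0.48×25.2) / (1 + 0.48×24.8) = 12.1/12.9 = 0.9374 kJ/s.
Profitability of amphipods: 7.96/31.9 = 0.2495 kJ/s.
Since 0.2495 < R, time spent handling amphipods is better spent searching.

No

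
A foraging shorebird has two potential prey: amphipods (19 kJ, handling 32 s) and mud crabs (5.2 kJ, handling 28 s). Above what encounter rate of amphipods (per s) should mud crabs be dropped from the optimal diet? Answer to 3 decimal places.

Drop mud crabs once their profitability E₂/h₂ falls below the rate achievable on amphipods alone: E₂/h₂ = λE₁/(1 + λh₁).
Solve for λ: λE₁h₂ = E₂(1 + λh₁) → λ(E₁h₂ − E₂h₁) = E₂ → λ = E₂/(E₁h₂ − E₂h₁).
λ = 5.2/(19×28 − 5.2×32) = 5.2/365.6 = 0.01422 per s.

0.014 per s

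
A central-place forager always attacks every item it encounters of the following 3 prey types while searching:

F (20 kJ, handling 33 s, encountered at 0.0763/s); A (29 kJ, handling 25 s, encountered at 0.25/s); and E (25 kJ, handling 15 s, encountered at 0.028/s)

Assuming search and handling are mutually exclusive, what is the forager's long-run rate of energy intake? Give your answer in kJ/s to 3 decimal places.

Energy encountered per unit search time: 0.0763×20 + 0.25×29 + 0.028×25 = 9.476 kJ/s.
Handling time per unit search time: 0.0763×33 + 0.25×25 + 0.028×15 = 9.188.
Rate = 9.476/(1 + 9.188) = 0.9301 kJ/s.

0.930 kJ/s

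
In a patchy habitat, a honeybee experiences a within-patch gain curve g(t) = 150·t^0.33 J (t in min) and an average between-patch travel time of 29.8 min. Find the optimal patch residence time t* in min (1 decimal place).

14.7 min

By the marginal value theorem, leave when the instantaneous gain rate g'(t) equals the habitat-wide average g(t)/(T + t).
g'(t) = 0.33·150·t^-0.67. Setting 0.33·150·t^-0.67 = 150·t^0.33/(29.8+t) gives 0.33(29.8+t) = t, so 0.67·t = 0.33×29.8.
t* = 0.33×29.8/0.67 = 14.68 min.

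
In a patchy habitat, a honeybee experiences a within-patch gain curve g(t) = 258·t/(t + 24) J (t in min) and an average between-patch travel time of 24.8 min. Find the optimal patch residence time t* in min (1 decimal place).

By the marginal value theorem, leave when the instantaneous gain rate g'(t) equals the habitat-wide average g(t)/(T + t).
g'(t) = 258·24/(t + 24)². Setting 258·24/(t+24)² = 258t/[(t+24)(24.8+t)] gives 24(24.8+t) = t(t+24), so t² = 24×24.8 = 595.2.
t* = √595.2 = 24.4 min.

24.4 min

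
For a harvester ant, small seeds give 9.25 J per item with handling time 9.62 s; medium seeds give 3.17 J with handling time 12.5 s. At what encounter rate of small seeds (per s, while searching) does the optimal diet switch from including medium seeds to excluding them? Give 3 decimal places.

0.037 per s

At the threshold, the rate on small seeds alone equals the profitability of medium seeds: λ·9.25/(1 + λ·9.62) = 3.17/12.5 = 0.2536.
Rearranging, λ(9.25 − 0.2536×9.62) = 0.2536, so λ = 0.2536/6.81 = 0.03724 per s.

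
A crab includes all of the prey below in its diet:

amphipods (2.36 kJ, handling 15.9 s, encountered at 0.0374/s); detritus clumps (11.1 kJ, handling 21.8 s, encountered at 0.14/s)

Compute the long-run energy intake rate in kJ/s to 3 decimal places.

0.353 kJ/s

Energy encountered per unit search time: 0.0374×2.36 + 0.14×11.1 = 1.642 kJ/s.
Handling time per unit search time: 0.0374×15.9 + 0.14×21.8 = 3.647.
Rate = 1.642/(1 + 3.647) = 0.3534 kJ/s.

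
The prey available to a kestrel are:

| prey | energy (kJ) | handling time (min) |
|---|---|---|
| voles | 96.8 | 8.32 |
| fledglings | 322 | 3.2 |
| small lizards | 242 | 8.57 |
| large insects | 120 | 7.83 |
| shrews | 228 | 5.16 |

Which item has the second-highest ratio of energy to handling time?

shrews

Profitability E/h (kJ/min): voles = 96.8/8.32 = 11.6, fledglings = 322/3.2 = 101, small lizards = 242/8.57 = 28.2, large insects = 120/7.83 = 15.3, shrews = 228/5.16 = 44.2.
Ranked: fledglings > shrews > small lizards > large insects > voles.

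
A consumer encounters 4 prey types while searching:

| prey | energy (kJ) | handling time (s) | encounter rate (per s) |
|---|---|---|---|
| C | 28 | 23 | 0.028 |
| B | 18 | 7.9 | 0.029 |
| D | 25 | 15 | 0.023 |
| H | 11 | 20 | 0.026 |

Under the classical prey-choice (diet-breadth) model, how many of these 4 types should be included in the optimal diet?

3

Profitabilities (E/h, kJ/s): B 2.28, D 1.67, C 1.22, H 0.55. Add prey in this order while the next type's profitability exceeds the intake rate on those already taken.
Rate on top 1: 0.4247. D: 1.67 > 0.4247 → include.
Rate on top 2: 0.6969. C: 1.22 > 0.6969 → include.
Rate on top 3: 0.848. H: 0.55 < 0.848 → exclude; stop.
Optimal diet: B, D, C — 3 of 4 types.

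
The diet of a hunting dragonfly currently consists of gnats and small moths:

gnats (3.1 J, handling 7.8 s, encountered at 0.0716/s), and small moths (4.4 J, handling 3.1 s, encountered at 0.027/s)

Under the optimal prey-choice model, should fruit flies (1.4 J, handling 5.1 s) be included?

Current rate: (0.0716×3.1 + 0.027×4.4)/(1 + 0.0716×7.8 + 0.027×3.1) = 0.2075 J/s.
fruit flies: E/h = 1.4/5.1 = 0.2745 J/s.
Since 0.2745 > R, including fruit flies increases the long-run rate.

Yes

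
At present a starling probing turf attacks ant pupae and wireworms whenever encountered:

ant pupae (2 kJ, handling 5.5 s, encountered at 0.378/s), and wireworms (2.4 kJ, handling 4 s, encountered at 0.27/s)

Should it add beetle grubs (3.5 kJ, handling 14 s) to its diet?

No

On ant pupae and wireworms alone, R = ΣλE/(1+Σλh) = 1.404/4.159 = 0.3376 kJ/s.
Profitability of beetle grubs: 3.5/14 = 0.25 kJ/s.
Since 0.25 < R, time spent handling beetle grubs is better spent searching.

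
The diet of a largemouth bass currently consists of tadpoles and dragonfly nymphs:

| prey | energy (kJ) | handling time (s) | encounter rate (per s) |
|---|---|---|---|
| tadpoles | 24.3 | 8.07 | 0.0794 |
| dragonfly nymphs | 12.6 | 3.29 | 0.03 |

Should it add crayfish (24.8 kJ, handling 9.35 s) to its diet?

Intake rate on the current diet: R = (0.0794×24.3 + 0.03×12.6) / (1 + 0.0794×8.07 + 0.03×3.29) = 2.307/1.739 = 1.327 kJ/s.
crayfish: E/h = 24.8/9.35 = 2.652 kJ/s.
2.652 > 1.327, so adding crayfish raises the average — include it.

Yes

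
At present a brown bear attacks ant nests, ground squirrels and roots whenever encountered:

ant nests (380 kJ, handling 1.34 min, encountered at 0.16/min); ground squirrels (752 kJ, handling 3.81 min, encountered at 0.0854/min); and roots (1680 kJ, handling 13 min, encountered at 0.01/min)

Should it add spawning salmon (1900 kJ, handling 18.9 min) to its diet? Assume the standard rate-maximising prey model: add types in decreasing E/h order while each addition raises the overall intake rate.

Intake rate on the current diet: R = (0.16×380 + 0.0854×752 + 0.01×1680) / (1 + 0.16×1.34 + 0.0854×3.81 + 0.01×13) = 141.8/1.67 = 84.93 kJ/min.
Profitability of spawning salmon: 1900/18.9 = 100.5 kJ/min.
Since 100.5 > R, including spawning salmon increases the long-run rate.

Yes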